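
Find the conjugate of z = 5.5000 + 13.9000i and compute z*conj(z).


z_bar = 5.5000 - 13.9000i
z*z_bar = 5.5^2 + 13.9^2 = 30.25 + 193.21 = 223.46

z_bar = 5.5000 - 13.9000i, z*z_bar = 223.46


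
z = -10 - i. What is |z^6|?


|z| = sqrt(100+1) = sqrt(101) = 10.0499
|z^6| = |z|^6 = (sqrt(101))^6 = 101^3 = 1030301

|z^6| = 1030301


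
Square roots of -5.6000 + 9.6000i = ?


|z| = sqrt(31.36+92.16) = 11.1140
sqrt((|z|+a)/2) = sqrt((11.1140+(-5.6))/2) = sqrt(2.7570) = 1.6604
sqrt((|z|-a)/2) = sqrt((11.1140-(-5.6))/2) = sqrt(8.3570) = 2.8908

±(1.6604 + 2.8908i) i.e. 1.6604 + 2.8908i and -1.6604 - 2.8908i


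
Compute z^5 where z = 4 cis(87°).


r^5 = 4^5 = 1024
n*theta = 5*87° = 435° = 75° (mod 360)
a = 1024*cos(75°) = 265.0307
b = 1024*sin(75°) = 989.1080

1024 cis(75°) = 265.0307 + 989.1080i


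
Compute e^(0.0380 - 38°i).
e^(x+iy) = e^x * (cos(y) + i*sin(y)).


e^0.0380 = 1.0387
cos(-38°) = 0.788
sin(-38°) = -0.6157
Real = 1.0387*0.788 = 0.8185
Imag = 1.0387*(-0.6157) = -0.6395

0.8185 - 0.6395i


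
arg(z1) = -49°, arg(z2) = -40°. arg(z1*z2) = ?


arg(z1*z2) = -49° - 40° = -89°
Normalized to (-180°, 180°]: -89°

-89°


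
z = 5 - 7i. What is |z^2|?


|z| = sqrt(25+49) = sqrt(74) = 8.6023
|z^2| = |z|^2 = (sqrt(74))^2 = 74

|z^2| = 74


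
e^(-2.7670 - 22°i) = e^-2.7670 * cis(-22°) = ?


e^-2.7670 = 0.06285
cos(-22°) = 0.9272
sin(-22°) = -0.3746
Real = 0.06285*0.9272 = 0.0583
Imag = 0.06285*(-0.3746) = -0.0235

0.0583 - 0.0235i


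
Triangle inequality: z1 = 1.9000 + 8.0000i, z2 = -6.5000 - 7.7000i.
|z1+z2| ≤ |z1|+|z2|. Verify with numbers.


|z1| = sqrt(1.9^2 + 8^2) = sqrt(67.61) = 8.2225
|z2| = sqrt((-6.5)^2 + (-7.7)^2) = sqrt(101.54) = 10.0767
z1+z2 = -4.6000 + 0.3000i
|z1+z2| = sqrt(21.25) = 4.6098
|z1|+|z2| = 8.2225 + 10.0767 = 18.2992

|z1+z2| = 4.6098 ≤ |z1|+|z2| = 18.2992 (verified)


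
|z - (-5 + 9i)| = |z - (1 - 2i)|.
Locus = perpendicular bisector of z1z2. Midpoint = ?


Equal distances means the locus is the perpendicular bisector of z1 and z2.
Midpoint = ((-5+1)/2, (9+(-2))/2) = (-2.0000, 3.5000)

Perpendicular bisector through (-2.0000, 3.5000)


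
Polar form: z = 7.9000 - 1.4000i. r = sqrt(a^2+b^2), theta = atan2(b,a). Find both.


r = sqrt(62.41+1.96) = sqrt(64.37) = 8.0231
theta = atan2(-1.4, 7.9) = -10.0493 degrees

r = 8.0231, theta = -10.0493 degrees


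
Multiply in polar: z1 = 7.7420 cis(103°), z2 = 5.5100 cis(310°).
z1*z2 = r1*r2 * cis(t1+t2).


r = 7.7420 * 5.5100 = 42.6584
theta = 103° + 310° = 413° = 53° (mod 360)

42.6584 cis(53°)


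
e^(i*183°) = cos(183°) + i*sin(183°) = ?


cos(183°) = -0.9986
sin(183°) = -0.0523

e^(i*183°) = -0.9986 - 0.0523i


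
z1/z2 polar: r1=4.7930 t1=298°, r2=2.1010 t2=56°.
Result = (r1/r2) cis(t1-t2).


r = 4.7930 / 2.1010 = 2.2813
theta = 298° - 56° = 242° = 242° (mod 360)

2.2813 cis(242°)


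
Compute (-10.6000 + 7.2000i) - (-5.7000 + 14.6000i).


Real: -10.6 + 5.7 = -4.9
Imag: 7.2 - 14.6 = -7.4

-4.9000 - 7.4000i


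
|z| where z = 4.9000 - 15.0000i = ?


|z| = sqrt(4.9^2 + (-15)^2) = sqrt(24.01 + 225) = sqrt(249.01) = 15.7801

|z| = 15.7801


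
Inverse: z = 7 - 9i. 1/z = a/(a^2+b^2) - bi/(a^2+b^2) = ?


|z|^2 = 49+81 = 130
1/z = (7 + 9i)/130

1/z = 0.0538 + 0.0692i


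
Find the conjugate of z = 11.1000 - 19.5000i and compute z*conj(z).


z_bar = 11.1000 + 19.5000i
z*z_bar = 11.1^2 + (-19.5)^2 = 123.21 + 380.25 = 503.46

z_bar = 11.1000 + 19.5000i, z*z_bar = 503.46


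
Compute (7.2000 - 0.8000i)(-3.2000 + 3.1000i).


Real = 7.2*(-3.2) - (-0.8)*3.1 = -23.04 - (-2.48) = -20.56
Imag = 7.2*3.1 - (3.2)*(-0.8) = 22.32 + 2.56 = 24.88

-20.5600 + 24.8800i


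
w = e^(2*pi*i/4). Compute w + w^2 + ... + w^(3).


With w = e^(2*pi*i/4), all 4 of the 4th roots of unity w^0 = 1, w, ..., w^(3) sum to 0: 1 + w + ... + w^(3) = (1 - w^4)/(1 - w) = 0 since w^4 = 1, w ≠ 1.
Removing the root 1: w + w^2 + ... + w^(3) = 0 - 1 = -1

Sum = -1


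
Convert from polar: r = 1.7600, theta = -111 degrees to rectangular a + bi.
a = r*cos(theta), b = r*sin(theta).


a = 1.7600*cos(-111°) = 1.7600*(-0.35837) = -0.6307
b = 1.7600*sin(-111°) = 1.7600*(-0.9336) = -1.6431

-0.6307 - 1.6431i


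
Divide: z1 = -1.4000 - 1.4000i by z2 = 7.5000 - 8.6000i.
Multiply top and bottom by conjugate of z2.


Conjugate of z2 = 7.5000 + 8.6000i
Numerator: (-1.4000 - 1.4000i)(7.5000 + 8.6000i) = 1.5400 - 22.5400i
Denominator: 7.5^2 + (-8.6)^2 = 130.21
Result = (1.5400 - 22.5400i)/130.21

0.0118 - 0.1731i


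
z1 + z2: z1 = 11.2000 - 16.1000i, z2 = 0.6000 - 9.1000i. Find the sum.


Real: 11.2 + 0.6 = 11.8
Imag: -16.1 - 9.1 = -25.2

11.8000 - 25.2000i


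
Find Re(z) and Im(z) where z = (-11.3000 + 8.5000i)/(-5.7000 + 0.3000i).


Multiply by conjugate: (-11.3000 + 8.5000i)(-5.7000 - 0.3000i) / ((-5.7)^2 + 0.3^2)
Numerator real = -11.3*(-5.7) + 8.5*0.3 = 66.96
Numerator imag = 8.5*(-5.7) - (-11.3)*0.3 = -45.06
Denominator = 32.58
Re(z) = 66.96/32.58 = 2.0552
Im(z) = -45.06/32.58 = -1.3831

Re(z) = 2.0552, Im(z) = -1.3831


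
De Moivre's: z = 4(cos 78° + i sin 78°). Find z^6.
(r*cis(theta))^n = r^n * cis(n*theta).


r^6 = 4^6 = 4096
n*theta = 6*78° = 468° = 108° (mod 360)
a = 4096*cos(108°) = -1265.7336
b = 4096*sin(108°) = 3895.5275

4096 cis(108°) = -1265.7336 + 3895.5275i


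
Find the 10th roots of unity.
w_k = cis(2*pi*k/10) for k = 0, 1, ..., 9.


The 10th roots of unity are cis(360k/10°) for k=0..9
Angle step = 360/10 = 36°
Primitive root: cis(36°)
Primitive root = 0.8090 + 0.5878i

10 roots at angles: 0°, 36°, 72°, 108°, 144°, 180°, 216°, 252°, 288°, 324°


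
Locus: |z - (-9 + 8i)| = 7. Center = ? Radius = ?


|z - z0| = r is a circle with center z0 and radius r.
Center = (-9, 8), radius = 7

Circle with center (-9, 8) and radius 7


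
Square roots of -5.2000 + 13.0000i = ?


|z| = sqrt(27.04+169) = 14.0014
sqrt((|z|+a)/2) = sqrt((14.0014+(-5.2))/2) = sqrt(4.4007) = 2.0978
sqrt((|z|-a)/2) = sqrt((14.0014-(-5.2))/2) = sqrt(9.6007) = 3.0985

±(2.0978 + 3.0985i) i.e. 2.0978 + 3.0985i and -2.0978 - 3.0985i


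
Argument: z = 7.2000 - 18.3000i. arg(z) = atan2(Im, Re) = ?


Re = 7.2, Im = -18.3
arg = atan2(-18.3, 7.2) = -68.5232 degrees

arg(z) = -68.5232 degrees


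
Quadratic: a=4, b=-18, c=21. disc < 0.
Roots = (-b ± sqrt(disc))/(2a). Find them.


disc = (-18)^2 - 4*4*21 = 324 - 336 = -12
sqrt(|disc|) = sqrt(12) = 3.4641
Real part = 18/(2*4) = 2.2500
Imag part = 3.4641/(2*4) = 0.4330

2.2500 ± 0.4330i


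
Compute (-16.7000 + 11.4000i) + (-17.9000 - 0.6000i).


Real: -16.7 - 17.9 = -34.6
Imag: 11.4 - 0.6 = 10.8

-34.6000 + 10.8000i


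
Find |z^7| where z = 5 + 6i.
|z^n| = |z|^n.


|z| = sqrt(25+36) = sqrt(61) = 7.8102
|z^7| = |z|^7 = (sqrt(61))^7 = 61^3 * sqrt(61) = 226981*sqrt(61)

|z^7| = 226981*sqrt(61) ≈ 1772778.2817


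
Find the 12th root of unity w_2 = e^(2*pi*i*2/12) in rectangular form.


Angle = 360*2/12 = 60°
a = cos(60°) = 0.5000
b = sin(60°) = 0.8660

0.5000 + 0.8660i


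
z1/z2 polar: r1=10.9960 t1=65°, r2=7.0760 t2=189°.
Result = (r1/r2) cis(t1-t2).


r = 10.9960 / 7.0760 = 1.5540
theta = 65° - 189° = -124° = 236° (mod 360)

1.5540 cis(236°)


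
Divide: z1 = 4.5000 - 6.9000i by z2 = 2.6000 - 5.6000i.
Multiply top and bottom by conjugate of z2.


Conjugate of z2 = 2.6000 + 5.6000i
Numerator: (4.5000 - 6.9000i)(2.6000 + 5.6000i) = 50.3400 + 7.2600i
Denominator: 2.6^2 + (-5.6)^2 = 38.12
Result = (50.3400 + 7.2600i)/38.12

1.3206 + 0.1905i


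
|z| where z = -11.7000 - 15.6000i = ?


|z| = sqrt((-11.7)^2 + (-15.6)^2) = sqrt(136.89 + 243.36) = sqrt(380.25) = 19.5000

|z| = 19.5000


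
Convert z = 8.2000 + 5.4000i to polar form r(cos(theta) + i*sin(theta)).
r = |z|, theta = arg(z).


r = sqrt(67.24+29.16) = sqrt(96.4) = 9.8184
theta = atan2(5.4, 8.2) = 33.3664 degrees

r = 9.8184, theta = 33.3664 degrees


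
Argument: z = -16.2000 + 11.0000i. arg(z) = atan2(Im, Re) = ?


Re = -16.2, Im = 11
arg = atan2(11, -16.2) = 145.8230 degrees

arg(z) = 145.8230 degrees


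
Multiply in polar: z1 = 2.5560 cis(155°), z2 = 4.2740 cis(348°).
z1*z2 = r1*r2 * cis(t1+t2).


r = 2.5560 * 4.2740 = 10.9243
theta = 155° + 348° = 503° = 143° (mod 360)

10.9243 cis(143°)


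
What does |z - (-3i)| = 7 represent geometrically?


|z - z0| = r is a circle with center z0 and radius r.
Center = (0, -3), radius = 7

Circle with center (0, -3) and radius 7


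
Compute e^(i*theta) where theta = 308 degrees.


cos(308°) = 0.6157
sin(308°) = -0.7880

e^(i*308°) = 0.6157 - 0.7880i


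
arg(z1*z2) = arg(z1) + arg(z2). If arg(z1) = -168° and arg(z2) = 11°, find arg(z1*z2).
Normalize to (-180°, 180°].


arg(z1*z2) = -168° + 11° = -157°
Normalized to (-180°, 180°]: -157°

-157°


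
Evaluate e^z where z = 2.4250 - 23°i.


e^2.4250 = 11.30223
cos(-23°) = 0.920505
sin(-23°) = -0.39073
Real = 11.30223*0.920505 = 10.4038
Imag = 11.30223*(-0.39073) = -4.4161

10.4038 - 4.4161i


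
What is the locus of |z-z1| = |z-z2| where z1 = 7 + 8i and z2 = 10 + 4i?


Equal distances means the locus is the perpendicular bisector of z1 and z2.
Midpoint = ((7+10)/2, (8+4)/2) = (8.5000, 6.0000)

Perpendicular bisector through (8.5000, 6.0000)


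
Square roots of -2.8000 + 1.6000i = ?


|z| = sqrt(7.84+2.56) = 3.2249
sqrt((|z|+a)/2) = sqrt((3.2249+(-2.8))/2) = sqrt(0.2125) = 0.4609
sqrt((|z|-a)/2) = sqrt((3.2249-(-2.8))/2) = sqrt(3.0125) = 1.7356

±(0.4609 + 1.7356i) i.e. 0.4609 + 1.7356i and -0.4609 - 1.7356i


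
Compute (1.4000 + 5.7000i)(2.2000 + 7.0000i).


Real = 1.4*2.2 - 5.7*7 = 3.08 - 39.9 = -36.82
Imag = 1.4*7 + 2.2*5.7 = 9.8 + 12.54 = 22.34

-36.8200 + 22.3400i


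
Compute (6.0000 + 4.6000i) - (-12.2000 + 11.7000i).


Real: 6 + 12.2 = 18.2
Imag: 4.6 - 11.7 = -7.1

18.2000 - 7.1000i


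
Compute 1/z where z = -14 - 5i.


|z|^2 = 196+25 = 221
1/z = (-14 + 5i)/221

1/z = -0.0633 + 0.0226i


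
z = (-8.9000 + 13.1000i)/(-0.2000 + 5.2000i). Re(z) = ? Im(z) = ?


Multiply by conjugate: (-8.9000 + 13.1000i)(-0.2000 - 5.2000i) / ((-0.2)^2 + 5.2^2)
Numerator real = -8.9*(-0.2) + 13.1*5.2 = 69.9
Numerator imag = 13.1*(-0.2) - (-8.9)*5.2 = 43.66
Denominator = 27.08
Re(z) = 69.9/27.08 = 2.5812
Im(z) = 43.66/27.08 = 1.6123

Re(z) = 2.5812, Im(z) = 1.6123


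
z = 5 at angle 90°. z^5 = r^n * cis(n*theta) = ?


r^5 = 5^5 = 3125
n*theta = 5*90° = 450° = 90° (mod 360)
a = 3125*cos(90°) = 0
b = 3125*sin(90°) = 3125.0000

3125 cis(90°) = 0 + 3125.0000i


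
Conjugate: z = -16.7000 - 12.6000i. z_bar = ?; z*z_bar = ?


z_bar = -16.7000 + 12.6000i
z*z_bar = (-16.7)^2 + (-12.6)^2 = 278.89 + 158.76 = 437.65

z_bar = -16.7000 + 12.6000i, z*z_bar = 437.65


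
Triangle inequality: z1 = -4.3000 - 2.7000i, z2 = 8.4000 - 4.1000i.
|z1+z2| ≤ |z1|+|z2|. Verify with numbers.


|z1| = sqrt((-4.3)^2 + (-2.7)^2) = sqrt(25.78) = 5.0774
|z2| = sqrt(8.4^2 + (-4.1)^2) = sqrt(87.37) = 9.3472
z1+z2 = 4.1000 - 6.8000i
|z1+z2| = sqrt(63.05) = 7.9404
|z1|+|z2| = 5.0774 + 9.3472 = 14.4246

|z1+z2| = 7.9404 ≤ |z1|+|z2| = 14.4246 (verified)


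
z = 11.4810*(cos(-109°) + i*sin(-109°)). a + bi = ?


a = 11.4810*cos(-109°) = 11.4810*(-0.325568) = -3.7378
b = 11.4810*sin(-109°) = 11.4810*(-0.94552) = -10.8555

-3.7378 - 10.8555i


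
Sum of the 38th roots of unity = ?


The sum of all 38th roots of unity is 0.
Geometric series: (1 - w^38)/(1 - w) = (1-1)/(1-w) = 0 since w^38 = 1, w ≠ 1.
Alternatively: coefficient of z^37 in z^38 - 1 is 0.

0


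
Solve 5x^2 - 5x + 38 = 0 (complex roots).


disc = (-5)^2 - 4*5*38 = 25 - 760 = -735
sqrt(|disc|) = sqrt(735) = 27.1109
Real part = 5/(2*5) = 0.5000
Imag part = 27.1109/(2*5) = 2.7111

0.5000 ± 2.7111i


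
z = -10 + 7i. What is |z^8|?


|z| = sqrt(100+49) = sqrt(149) = 12.2066
|z^8| = |z|^8 = (sqrt(149))^8 = 149^4 = 492884401

|z^8| = 492884401


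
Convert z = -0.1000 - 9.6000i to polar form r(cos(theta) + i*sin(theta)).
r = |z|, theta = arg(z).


r = sqrt(0.01+92.16) = sqrt(92.17) = 9.6005
theta = atan2(-9.6, -0.1) = -90.5968 degrees

r = 9.6005, theta = -90.5968 degrees


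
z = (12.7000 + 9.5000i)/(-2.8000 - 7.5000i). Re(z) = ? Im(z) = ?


Multiply by conjugate: (12.7000 + 9.5000i)(-2.8000 + 7.5000i) / ((-2.8)^2 + (-7.5)^2)
Numerator real = 12.7*(-2.8) + 9.5*(-7.5) = -106.81
Numerator imag = 9.5*(-2.8) - 12.7*(-7.5) = 68.65
Denominator = 64.09
Re(z) = -106.81/64.09 = -1.6666
Im(z) = 68.65/64.09 = 1.0711

Re(z) = -1.6666, Im(z) = 1.0711


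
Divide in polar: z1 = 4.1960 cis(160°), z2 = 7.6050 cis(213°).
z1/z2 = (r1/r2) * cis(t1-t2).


r = 4.1960 / 7.6050 = 0.5517
theta = 160° - 213° = -53° = 307° (mod 360)

0.5517 cis(307°)


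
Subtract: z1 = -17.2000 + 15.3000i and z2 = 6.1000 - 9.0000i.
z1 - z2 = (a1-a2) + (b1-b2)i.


Real: -17.2 - 6.1 = -23.3
Imag: 15.3 + 9 = 24.3

-23.3000 + 24.3000i


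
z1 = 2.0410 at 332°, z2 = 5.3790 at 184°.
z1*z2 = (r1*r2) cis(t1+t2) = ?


r = 2.0410 * 5.3790 = 10.9785
theta = 332° + 184° = 516° = 156° (mod 360)

10.9785 cis(156°)


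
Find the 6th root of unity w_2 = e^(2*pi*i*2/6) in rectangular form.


Angle = 360*2/6 = 120°
a = cos(120°) = -0.5000
b = sin(120°) = 0.8660

-0.5000 + 0.8660i


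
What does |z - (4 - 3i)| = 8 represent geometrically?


|z - z0| = r is a circle with center z0 and radius r.
Center = (4, -3), radius = 8

Circle with center (4, -3) and radius 8


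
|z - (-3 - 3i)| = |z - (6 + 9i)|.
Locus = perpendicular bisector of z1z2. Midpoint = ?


Equal distances means the locus is the perpendicular bisector of z1 and z2.
Midpoint = ((-3+6)/2, (-3+9)/2) = (1.5000, 3.0000)

Perpendicular bisector through (1.5000, 3.0000)


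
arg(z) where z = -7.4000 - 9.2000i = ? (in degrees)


Re = -7.4, Im = -9.2
arg = atan2(-9.2, -7.4) = -128.8114 degrees

arg(z) = -128.8114 degrees


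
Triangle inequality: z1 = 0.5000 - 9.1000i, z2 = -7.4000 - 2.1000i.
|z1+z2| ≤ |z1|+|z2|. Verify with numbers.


|z1| = sqrt(0.5^2 + (-9.1)^2) = sqrt(83.06) = 9.1137
|z2| = sqrt((-7.4)^2 + (-2.1)^2) = sqrt(59.17) = 7.6922
z1+z2 = -6.9000 - 11.2000i
|z1+z2| = sqrt(173.05) = 13.1548
|z1|+|z2| = 9.1137 + 7.6922 = 16.8059

|z1+z2| = 13.1548 ≤ |z1|+|z2| = 16.8059 (verified)


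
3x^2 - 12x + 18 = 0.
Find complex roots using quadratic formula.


disc = (-12)^2 - 4*3*18 = 144 - 216 = -72
sqrt(|disc|) = sqrt(72) = 8.4853
Real part = 12/(2*3) = 2.0000
Imag part = 8.4853/(2*3) = 1.4142

2.0000 ± 1.4142i


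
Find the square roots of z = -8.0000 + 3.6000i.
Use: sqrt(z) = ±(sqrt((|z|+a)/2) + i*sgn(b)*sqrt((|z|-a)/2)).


|z| = sqrt(64+12.96) = 8.7727
sqrt((|z|+a)/2) = sqrt((8.7727+(-8))/2) = sqrt(0.3863) = 0.6216
sqrt((|z|-a)/2) = sqrt((8.7727-(-8))/2) = sqrt(8.3863) = 2.8959

±(0.6216 + 2.8959i) i.e. 0.6216 + 2.8959i and -0.6216 - 2.8959i


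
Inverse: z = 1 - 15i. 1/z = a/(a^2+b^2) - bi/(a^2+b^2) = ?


|z|^2 = 1+225 = 226
1/z = (1 + 15i)/226

1/z = 0.0044 + 0.0664i


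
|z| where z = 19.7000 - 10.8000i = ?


|z| = sqrt(19.7^2 + (-10.8)^2) = sqrt(388.09 + 116.64) = sqrt(504.73) = 22.4662

|z| = 22.4662


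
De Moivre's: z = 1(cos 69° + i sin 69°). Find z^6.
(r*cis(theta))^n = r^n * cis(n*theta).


r^6 = 1^6 = 1
n*theta = 6*69° = 414° = 54° (mod 360)
a = 1*cos(54°) = 0.5878
b = 1*sin(54°) = 0.8090

1 cis(54°) = 0.5878 + 0.8090i


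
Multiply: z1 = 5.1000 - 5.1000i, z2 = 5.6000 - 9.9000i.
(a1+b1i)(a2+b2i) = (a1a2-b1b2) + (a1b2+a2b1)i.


Real = 5.1*5.6 - (-5.1)*(-9.9) = 28.56 - 50.49 = -21.93
Imag = 5.1*(-9.9) + 5.6*(-5.1) = -50.49 - (28.56) = -79.05

-21.9300 - 79.0500i


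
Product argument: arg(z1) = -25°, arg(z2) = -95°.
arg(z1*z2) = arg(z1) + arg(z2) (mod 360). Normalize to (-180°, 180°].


arg(z1*z2) = -25° - 95° = -120°
Normalized to (-180°, 180°]: -120°

-120°


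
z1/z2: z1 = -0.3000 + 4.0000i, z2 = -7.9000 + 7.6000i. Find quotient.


Conjugate of z2 = -7.9000 - 7.6000i
Numerator: (-0.3000 + 4.0000i)(-7.9000 - 7.6000i) = 32.7700 - 29.3200i
Denominator: (-7.9)^2 + 7.6^2 = 120.17
Result = (32.7700 - 29.3200i)/120.17

0.2727 - 0.2440i


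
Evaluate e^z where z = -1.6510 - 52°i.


e^-1.6510 = 0.1919
cos(-52°) = 0.61566
sin(-52°) = -0.788
Real = 0.1919*0.61566 = 0.1181
Imag = 0.1919*(-0.788) = -0.1512

0.1181 - 0.1512i


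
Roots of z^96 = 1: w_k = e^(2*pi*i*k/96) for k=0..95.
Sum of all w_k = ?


The sum of all 96th roots of unity is 0.
Geometric series: (1 - w^96)/(1 - w) = (1-1)/(1-w) = 0 since w^96 = 1, w ≠ 1.
Alternatively: coefficient of z^95 in z^96 - 1 is 0.

0


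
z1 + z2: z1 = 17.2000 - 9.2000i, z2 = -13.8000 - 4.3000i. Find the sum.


Real: 17.2 - 13.8 = 3.4
Imag: -9.2 - 4.3 = -13.5

3.4000 - 13.5000i


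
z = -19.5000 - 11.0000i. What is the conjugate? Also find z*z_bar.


z_bar = -19.5000 + 11.0000i
z*z_bar = (-19.5)^2 + (-11)^2 = 380.25 + 121 = 501.25

z_bar = -19.5000 + 11.0000i, z*z_bar = 501.25


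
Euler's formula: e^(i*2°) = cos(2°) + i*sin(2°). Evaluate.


cos(2°) = 0.9994
sin(2°) = 0.0349

e^(i*2°) = 0.9994 + 0.0349i


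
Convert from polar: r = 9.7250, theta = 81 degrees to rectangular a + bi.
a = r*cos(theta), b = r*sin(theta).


a = 9.7250*cos(81°) = 9.7250*0.15643 = 1.5213
b = 9.7250*sin(81°) = 9.7250*0.98769 = 9.6053

1.5213 + 9.6053i


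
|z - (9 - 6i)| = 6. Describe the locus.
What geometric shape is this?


|z - z0| = r is a circle with center z0 and radius r.
Center = (9, -6), radius = 6

Circle with center (9, -6) and radius 6


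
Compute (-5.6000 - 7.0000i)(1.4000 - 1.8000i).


Real = -5.6*1.4 - (-7)*(-1.8) = -7.84 - 12.6 = -20.44
Imag = -5.6*(-1.8) + 1.4*(-7) = 10.08 - (9.8) = 0.28

-20.4400 + 0.2800i


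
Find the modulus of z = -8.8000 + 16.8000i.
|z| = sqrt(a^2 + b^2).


|z| = sqrt((-8.8)^2 + 16.8^2) = sqrt(77.44 + 282.24) = sqrt(359.68) = 18.9652

|z| = 18.9652


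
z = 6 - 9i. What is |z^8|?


|z| = sqrt(36+81) = sqrt(117) = 10.8167
|z^8| = |z|^8 = (sqrt(117))^8 = 117^4 = 187388721

|z^8| = 187388721


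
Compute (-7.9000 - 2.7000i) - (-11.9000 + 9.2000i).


Real: -7.9 + 11.9 = 4
Imag: -2.7 - 9.2 = -11.9

4.0000 - 11.9000i


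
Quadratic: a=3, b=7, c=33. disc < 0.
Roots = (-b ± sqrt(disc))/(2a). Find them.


disc = 7^2 - 4*3*33 = 49 - 396 = -347
sqrt(|disc|) = sqrt(347) = 18.6279
Real part = -7/(2*3) = -1.1667
Imag part = 18.6279/(2*3) = 3.1047

-1.1667 ± 3.1047i


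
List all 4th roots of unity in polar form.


The 4th roots of unity are cis(360k/4°) for k=0..3
Angle step = 360/4 = 90°
Primitive root: cis(90°)
Primitive root = 0 + 1.0000i

4 roots at angles: 0°, 90°, 180°, 270°


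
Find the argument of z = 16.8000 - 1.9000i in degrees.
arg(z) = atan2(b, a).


Re = 16.8, Im = -1.9
arg = atan2(-1.9, 16.8) = -6.4525 degrees

arg(z) = -6.4525 degrees


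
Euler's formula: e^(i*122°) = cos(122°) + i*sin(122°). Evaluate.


cos(122°) = -0.5299
sin(122°) = 0.8480

e^(i*122°) = -0.5299 + 0.8480i


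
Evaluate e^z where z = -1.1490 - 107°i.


e^-1.1490 = 0.3170
cos(-107°) = -0.2924
sin(-107°) = -0.9563
Real = 0.3170*(-0.2924) = -0.0927
Imag = 0.3170*(-0.9563) = -0.3031

-0.0927 - 0.3031i


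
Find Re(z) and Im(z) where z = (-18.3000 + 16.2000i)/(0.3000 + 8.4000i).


Multiply by conjugate: (-18.3000 + 16.2000i)(0.3000 - 8.4000i) / (0.3^2 + 8.4^2)
Numerator real = -18.3*0.3 + 16.2*8.4 = 130.59
Numerator imag = 16.2*0.3 - (-18.3)*8.4 = 158.58
Denominator = 70.65
Re(z) = 130.59/70.65 = 1.8484
Im(z) = 158.58/70.65 = 2.2446

Re(z) = 1.8484, Im(z) = 2.2446


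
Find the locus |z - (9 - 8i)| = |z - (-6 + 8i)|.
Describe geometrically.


Equal distances means the locus is the perpendicular bisector of z1 and z2.
Midpoint = ((9+(-6))/2, (-8+8)/2) = (1.5000, 0)

Perpendicular bisector through (1.5000, 0)


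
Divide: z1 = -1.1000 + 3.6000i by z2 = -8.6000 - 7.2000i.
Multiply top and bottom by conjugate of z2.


Conjugate of z2 = -8.6000 + 7.2000i
Numerator: (-1.1000 + 3.6000i)(-8.6000 + 7.2000i) = -16.4600 - 38.8800i
Denominator: (-8.6)^2 + (-7.2)^2 = 125.8
Result = (-16.4600 - 38.8800i)/125.8

-0.1308 - 0.3091i


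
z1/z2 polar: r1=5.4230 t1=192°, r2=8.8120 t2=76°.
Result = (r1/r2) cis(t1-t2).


r = 5.4230 / 8.8120 = 0.6154
theta = 192° - 76° = 116° = 116° (mod 360)

0.6154 cis(116°)


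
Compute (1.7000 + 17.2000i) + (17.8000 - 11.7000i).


Real: 1.7 + 17.8 = 19.5
Imag: 17.2 - 11.7 = 5.5

19.5000 + 5.5000i


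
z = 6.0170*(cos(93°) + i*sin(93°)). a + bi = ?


a = 6.0170*cos(93°) = 6.0170*(-0.05234) = -0.3149
b = 6.0170*sin(93°) = 6.0170*0.99863 = 6.0088

-0.3149 + 6.0088i


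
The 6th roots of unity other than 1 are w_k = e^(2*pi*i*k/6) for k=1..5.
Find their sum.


With w = e^(2*pi*i/6), all 6 of the 6th roots of unity w^0 = 1, w, ..., w^(5) sum to 0: 1 + w + ... + w^(5) = (1 - w^6)/(1 - w) = 0 since w^6 = 1, w ≠ 1.
Removing the root 1: w + w^2 + ... + w^(5) = 0 - 1 = -1

Sum = -1


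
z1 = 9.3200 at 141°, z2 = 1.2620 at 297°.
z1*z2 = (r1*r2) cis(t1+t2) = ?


r = 9.3200 * 1.2620 = 11.7618
theta = 141° + 297° = 438° = 78° (mod 360)

11.7618 cis(78°)


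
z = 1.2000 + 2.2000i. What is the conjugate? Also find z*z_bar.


z_bar = 1.2000 - 2.2000i
z*z_bar = 1.2^2 + 2.2^2 = 1.44 + 4.84 = 6.28

z_bar = 1.2000 - 2.2000i, z*z_bar = 6.28


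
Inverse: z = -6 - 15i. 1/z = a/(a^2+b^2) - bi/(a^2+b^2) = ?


|z|^2 = 36+225 = 261
1/z = (-6 + 15i)/261

1/z = -0.0230 + 0.0575i


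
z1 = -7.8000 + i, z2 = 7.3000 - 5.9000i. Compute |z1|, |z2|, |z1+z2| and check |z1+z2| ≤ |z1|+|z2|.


|z1| = sqrt((-7.8)^2 + 1^2) = sqrt(61.84) = 7.8638
|z2| = sqrt(7.3^2 + (-5.9)^2) = sqrt(88.1) = 9.3862
z1+z2 = -0.5000 - 4.9000i
|z1+z2| = sqrt(24.26) = 4.9254
|z1|+|z2| = 7.8638 + 9.3862 = 17.2500

|z1+z2| = 4.9254 ≤ |z1|+|z2| = 17.2500 (verified)


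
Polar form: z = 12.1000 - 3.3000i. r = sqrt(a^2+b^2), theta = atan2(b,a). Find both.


r = sqrt(146.41+10.89) = sqrt(157.3) = 12.5419
theta = atan2(-3.3, 12.1) = -15.2551 degrees

r = 12.5419, theta = -15.2551 degrees


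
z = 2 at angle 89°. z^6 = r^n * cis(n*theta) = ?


r^6 = 2^6 = 64
n*theta = 6*89° = 534° = 174° (mod 360)
a = 64*cos(174°) = -63.6494
b = 64*sin(174°) = 6.6898

64 cis(174°) = -63.6494 + 6.6898i


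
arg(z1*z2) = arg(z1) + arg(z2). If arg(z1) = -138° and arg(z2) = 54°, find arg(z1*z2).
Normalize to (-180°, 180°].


arg(z1*z2) = -138° + 54° = -84°
Normalized to (-180°, 180°]: -84°

-84°


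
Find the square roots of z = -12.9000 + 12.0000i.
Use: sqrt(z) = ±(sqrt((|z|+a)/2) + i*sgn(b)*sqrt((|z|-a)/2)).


|z| = sqrt(166.41+144) = 17.6185
sqrt((|z|+a)/2) = sqrt((17.6185+(-12.9))/2) = sqrt(2.3592) = 1.5360
sqrt((|z|-a)/2) = sqrt((17.6185-(-12.9))/2) = sqrt(15.2592) = 3.9063

±(1.5360 + 3.9063i) i.e. 1.5360 + 3.9063i and -1.5360 - 3.9063i


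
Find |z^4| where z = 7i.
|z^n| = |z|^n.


|z| = sqrt(0+49) = sqrt(49) = 7
|z^4| = |z|^4 = 7^4 = 2401

|z^4| = 2401


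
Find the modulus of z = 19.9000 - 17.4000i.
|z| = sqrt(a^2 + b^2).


|z| = sqrt(19.9^2 + (-17.4)^2) = sqrt(396.01 + 302.76) = sqrt(698.77) = 26.4343

|z| = 26.4343


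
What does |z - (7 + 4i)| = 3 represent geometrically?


|z - z0| = r is a circle with center z0 and radius r.
Center = (7, 4), radius = 3

Circle with center (7, 4) and radius 3


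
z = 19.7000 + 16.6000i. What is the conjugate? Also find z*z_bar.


z_bar = 19.7000 - 16.6000i
z*z_bar = 19.7^2 + 16.6^2 = 388.09 + 275.56 = 663.65

z_bar = 19.7000 - 16.6000i, z*z_bar = 663.65


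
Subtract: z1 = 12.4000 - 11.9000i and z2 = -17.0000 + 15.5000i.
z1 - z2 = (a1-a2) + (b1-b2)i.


Real: 12.4 + 17 = 29.4
Imag: -11.9 - 15.5 = -27.4

29.4000 - 27.4000i


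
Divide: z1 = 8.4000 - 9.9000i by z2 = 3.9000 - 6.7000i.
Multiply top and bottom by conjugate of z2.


Conjugate of z2 = 3.9000 + 6.7000i
Numerator: (8.4000 - 9.9000i)(3.9000 + 6.7000i) = 99.0900 + 17.6700i
Denominator: 3.9^2 + (-6.7)^2 = 60.1
Result = (99.0900 + 17.6700i)/60.1

1.6488 + 0.2940i


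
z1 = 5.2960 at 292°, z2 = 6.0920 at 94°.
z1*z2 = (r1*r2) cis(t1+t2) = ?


r = 5.2960 * 6.0920 = 32.2632
theta = 292° + 94° = 386° = 26° (mod 360)

32.2632 cis(26°)


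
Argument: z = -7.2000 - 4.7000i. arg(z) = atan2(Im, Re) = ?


Re = -7.2, Im = -4.7
arg = atan2(-4.7, -7.2) = -146.8644 degrees

arg(z) = -146.8644 degrees


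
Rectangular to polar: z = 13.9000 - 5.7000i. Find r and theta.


r = sqrt(193.21+32.49) = sqrt(225.7) = 15.0233
theta = atan2(-5.7, 13.9) = -22.2972 degrees

r = 15.0233, theta = -22.2972 degrees


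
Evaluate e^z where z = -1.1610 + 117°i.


e^-1.1610 = 0.31317
cos(117°) = -0.454
sin(117°) = 0.891
Real = 0.31317*(-0.454) = -0.1422
Imag = 0.31317*0.891 = 0.2790

-0.1422 + 0.2790i


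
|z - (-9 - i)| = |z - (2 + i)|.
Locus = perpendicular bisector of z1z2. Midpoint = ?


Equal distances means the locus is the perpendicular bisector of z1 and z2.
Midpoint = ((-9+2)/2, (-1+1)/2) = (-3.5000, 0)

Perpendicular bisector through (-3.5000, 0)


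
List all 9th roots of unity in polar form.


The 9th roots of unity are cis(360k/9°) for k=0..8
Angle step = 360/9 = 40°
Primitive root: cis(40°)
Primitive root = 0.7660 + 0.6428i

9 roots at angles: 0°, 40°, 80°, 120°, 160°, 200°, 240°, 280°, 320°


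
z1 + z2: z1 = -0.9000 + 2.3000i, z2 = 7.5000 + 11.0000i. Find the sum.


Real: -0.9 + 7.5 = 6.6
Imag: 2.3 + 11 = 13.3

6.6000 + 13.3000i


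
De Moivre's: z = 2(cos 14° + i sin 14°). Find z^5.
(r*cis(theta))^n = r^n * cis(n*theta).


r^5 = 2^5 = 32
n*theta = 5*14° = 70° = 70° (mod 360)
a = 32*cos(70°) = 10.9446
b = 32*sin(70°) = 30.0702

32 cis(70°) = 10.9446 + 30.0702i


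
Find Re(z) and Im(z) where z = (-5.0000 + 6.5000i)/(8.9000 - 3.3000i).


Multiply by conjugate: (-5.0000 + 6.5000i)(8.9000 + 3.3000i) / (8.9^2 + (-3.3)^2)
Numerator real = -5*8.9 + 6.5*(-3.3) = -65.95
Numerator imag = 6.5*8.9 - (-5)*(-3.3) = 41.35
Denominator = 90.1
Re(z) = -65.95/90.1 = -0.7320
Im(z) = 41.35/90.1 = 0.4589

Re(z) = -0.7320, Im(z) = 0.4589


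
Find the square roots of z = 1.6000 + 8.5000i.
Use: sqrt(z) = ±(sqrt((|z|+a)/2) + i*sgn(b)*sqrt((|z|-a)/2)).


|z| = sqrt(2.56+72.25) = 8.6493
sqrt((|z|+a)/2) = sqrt((8.6493+1.6)/2) = sqrt(5.1246) = 2.2638
sqrt((|z|-a)/2) = sqrt((8.6493-1.6)/2) = sqrt(3.5246) = 1.8774

±(2.2638 + 1.8774i) i.e. 2.2638 + 1.8774i and -2.2638 - 1.8774i


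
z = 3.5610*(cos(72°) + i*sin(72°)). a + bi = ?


a = 3.5610*cos(72°) = 3.5610*0.30902 = 1.1004
b = 3.5610*sin(72°) = 3.5610*0.95106 = 3.3867

1.1004 + 3.3867i


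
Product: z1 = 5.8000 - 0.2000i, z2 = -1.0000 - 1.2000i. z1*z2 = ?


Real = 5.8*(-1) - (-0.2)*(-1.2) = -5.8 - 0.24 = -6.04
Imag = 5.8*(-1.2) - (1)*(-0.2) = -6.96 + 0.2 = -6.76

-6.0400 - 6.7600i


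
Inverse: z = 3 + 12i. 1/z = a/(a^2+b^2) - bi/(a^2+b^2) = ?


|z|^2 = 9+144 = 153
1/z = (3 - 12i)/153

1/z = 0.0196 - 0.0784i


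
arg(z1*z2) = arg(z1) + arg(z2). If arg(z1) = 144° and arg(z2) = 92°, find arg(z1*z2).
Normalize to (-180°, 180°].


arg(z1*z2) = 144° + 92° = 236°
Normalized to (-180°, 180°]: -124°

-124°


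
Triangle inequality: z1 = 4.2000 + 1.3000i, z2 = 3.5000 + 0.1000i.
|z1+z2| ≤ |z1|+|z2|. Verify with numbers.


|z1| = sqrt(4.2^2 + 1.3^2) = sqrt(19.33) = 4.3966
|z2| = sqrt(3.5^2 + 0.1^2) = sqrt(12.26) = 3.5014
z1+z2 = 7.7000 + 1.4000i
|z1+z2| = sqrt(61.25) = 7.8262
|z1|+|z2| = 4.3966 + 3.5014 = 7.8980

|z1+z2| = 7.8262 ≤ |z1|+|z2| = 7.8980 (verified)


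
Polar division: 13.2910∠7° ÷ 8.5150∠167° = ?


r = 13.2910 / 8.5150 = 1.5609
theta = 7° - 167° = -160° = 200° (mod 360)

1.5609 cis(200°)


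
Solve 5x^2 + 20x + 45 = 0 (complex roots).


disc = 20^2 - 4*5*45 = 400 - 900 = -500
sqrt(|disc|) = sqrt(500) = 22.3607
Real part = -20/(2*5) = -2.0000
Imag part = 22.3607/(2*5) = 2.2361

-2.0000 ± 2.2361i


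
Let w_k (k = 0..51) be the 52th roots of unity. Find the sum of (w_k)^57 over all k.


The roots are w_k = w^k with w = e^(2*pi*i/52), and (w^k)^57 = (w^57)^k.
So S = 1 + u + u^2 + ... + u^(51) with u = w^57.
57 = 1*52 + 5, so 57 is not a multiple of 52: u = (w^52)^1 * w^5 = w^5 ≠ 1 (w is a primitive 52th root), while u^52 = (w^52)^57 = 1.
Geometric series: S = (1 - u^52)/(1 - u) = (1 - 1)/(1 - u) = 0

S = 0


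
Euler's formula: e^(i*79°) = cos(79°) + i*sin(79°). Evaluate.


cos(79°) = 0.1908
sin(79°) = 0.9816

e^(i*79°) = 0.1908 + 0.9816i


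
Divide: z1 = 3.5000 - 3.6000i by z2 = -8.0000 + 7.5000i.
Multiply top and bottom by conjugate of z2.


Conjugate of z2 = -8.0000 - 7.5000i
Numerator: (3.5000 - 3.6000i)(-8.0000 - 7.5000i) = -55.0000 + 2.5500i
Denominator: (-8)^2 + 7.5^2 = 120.25
Result = (-55.0000 + 2.5500i)/120.25

-0.4574 + 0.0212i


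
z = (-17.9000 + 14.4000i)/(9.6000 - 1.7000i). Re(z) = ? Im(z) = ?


Multiply by conjugate: (-17.9000 + 14.4000i)(9.6000 + 1.7000i) / (9.6^2 + (-1.7)^2)
Numerator real = -17.9*9.6 + 14.4*(-1.7) = -196.32
Numerator imag = 14.4*9.6 - (-17.9)*(-1.7) = 107.81
Denominator = 95.05
Re(z) = -196.32/95.05 = -2.0654
Im(z) = 107.81/95.05 = 1.1342

Re(z) = -2.0654, Im(z) = 1.1342


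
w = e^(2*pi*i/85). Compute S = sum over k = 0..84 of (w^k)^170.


The roots are w_k = w^k with w = e^(2*pi*i/85), and (w^k)^170 = (w^170)^k.
So S = 1 + u + u^2 + ... + u^(84) with u = w^170.
170 = 2*85 + 0, so 170 is a multiple of 85 and u = (w^85)^2 = 1.
Every one of the 85 terms equals 1: S = 85

S = 85


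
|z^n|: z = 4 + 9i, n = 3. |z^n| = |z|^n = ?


|z| = sqrt(16+81) = sqrt(97) = 9.8489
|z^3| = |z|^3 = (sqrt(97))^3 = 97*sqrt(97)

|z^3| = 97*sqrt(97) ≈ 955.3392


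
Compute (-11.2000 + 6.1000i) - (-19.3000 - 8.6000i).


Real: -11.2 + 19.3 = 8.1
Imag: 6.1 + 8.6 = 14.7

8.1000 + 14.7000i


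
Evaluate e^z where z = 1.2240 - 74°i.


e^1.2240 = 3.40076
cos(-74°) = 0.27564
sin(-74°) = -0.96126
Real = 3.40076*0.27564 = 0.9374
Imag = 3.40076*(-0.96126) = -3.2690

0.9374 - 3.2690i


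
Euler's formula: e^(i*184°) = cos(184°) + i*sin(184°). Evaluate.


cos(184°) = -0.9976
sin(184°) = -0.0698

e^(i*184°) = -0.9976 - 0.0698i


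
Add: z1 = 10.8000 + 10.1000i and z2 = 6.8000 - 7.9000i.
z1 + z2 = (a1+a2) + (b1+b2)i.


Real: 10.8 + 6.8 = 17.6
Imag: 10.1 - 7.9 = 2.2

17.6000 + 2.2000i


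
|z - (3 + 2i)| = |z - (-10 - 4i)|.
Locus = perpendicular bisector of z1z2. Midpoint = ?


Equal distances means the locus is the perpendicular bisector of z1 and z2.
Midpoint = ((3+(-10))/2, (2+(-4))/2) = (-3.5000, -1.0000)

Perpendicular bisector through (-3.5000, -1.0000)


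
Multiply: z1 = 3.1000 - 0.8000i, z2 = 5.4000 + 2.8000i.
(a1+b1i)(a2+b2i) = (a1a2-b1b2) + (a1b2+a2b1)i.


Real = 3.1*5.4 - (-0.8)*2.8 = 16.74 - (-2.24) = 18.98
Imag = 3.1*2.8 + 5.4*(-0.8) = 8.68 - (4.32) = 4.36

18.9800 + 4.3600i


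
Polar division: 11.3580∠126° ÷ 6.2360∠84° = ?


r = 11.3580 / 6.2360 = 1.8214
theta = 126° - 84° = 42° = 42° (mod 360)

1.8214 cis(42°)


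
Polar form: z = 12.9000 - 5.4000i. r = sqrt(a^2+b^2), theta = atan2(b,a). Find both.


r = sqrt(166.41+29.16) = sqrt(195.57) = 13.9846
theta = atan2(-5.4, 12.9) = -22.7144 degrees

r = 13.9846, theta = -22.7144 degrees


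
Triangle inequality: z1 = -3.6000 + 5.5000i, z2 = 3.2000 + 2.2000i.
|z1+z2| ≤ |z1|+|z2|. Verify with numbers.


|z1| = sqrt((-3.6)^2 + 5.5^2) = sqrt(43.21) = 6.5734
|z2| = sqrt(3.2^2 + 2.2^2) = sqrt(15.08) = 3.8833
z1+z2 = -0.4000 + 7.7000i
|z1+z2| = sqrt(59.45) = 7.7104
|z1|+|z2| = 6.5734 + 3.8833 = 10.4567

|z1+z2| = 7.7104 ≤ |z1|+|z2| = 10.4567 (verified)


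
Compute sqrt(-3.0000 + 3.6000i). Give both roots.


|z| = sqrt(9+12.96) = 4.6861
sqrt((|z|+a)/2) = sqrt((4.6861+(-3))/2) = sqrt(0.8431) = 0.9182
sqrt((|z|-a)/2) = sqrt((4.6861-(-3))/2) = sqrt(3.8431) = 1.9604

±(0.9182 + 1.9604i) i.e. 0.9182 + 1.9604i and -0.9182 - 1.9604i


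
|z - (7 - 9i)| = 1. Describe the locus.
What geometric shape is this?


|z - z0| = r is a circle with center z0 and radius r.
Center = (7, -9), radius = 1

Circle with center (7, -9) and radius 1


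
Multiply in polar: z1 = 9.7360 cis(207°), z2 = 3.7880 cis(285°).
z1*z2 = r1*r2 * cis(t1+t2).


r = 9.7360 * 3.7880 = 36.8800
theta = 207° + 285° = 492° = 132° (mod 360)

36.8800 cis(132°)


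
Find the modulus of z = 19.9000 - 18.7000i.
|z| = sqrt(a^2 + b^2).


|z| = sqrt(19.9^2 + (-18.7)^2) = sqrt(396.01 + 349.69) = sqrt(745.7) = 27.3075

|z| = 27.3075


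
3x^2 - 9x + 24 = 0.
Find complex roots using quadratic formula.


disc = (-9)^2 - 4*3*24 = 81 - 288 = -207
sqrt(|disc|) = sqrt(207) = 14.3875
Real part = 9/(2*3) = 1.5000
Imag part = 14.3875/(2*3) = 2.3979

1.5000 ± 2.3979i


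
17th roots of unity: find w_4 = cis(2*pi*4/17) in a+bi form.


Angle = 360*4/17 = 84.7059°
a = cos(84.7059°) = 0.0923
b = sin(84.7059°) = 0.9957

0.0923 + 0.9957i


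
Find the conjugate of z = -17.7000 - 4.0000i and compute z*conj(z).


z_bar = -17.7000 + 4.0000i
z*z_bar = (-17.7)^2 + (-4)^2 = 313.29 + 16 = 329.29

z_bar = -17.7000 + 4.0000i, z*z_bar = 329.29


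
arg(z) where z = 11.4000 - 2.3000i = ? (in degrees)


Re = 11.4, Im = -2.3
arg = atan2(-2.3, 11.4) = -11.4066 degrees

arg(z) = -11.4066 degrees


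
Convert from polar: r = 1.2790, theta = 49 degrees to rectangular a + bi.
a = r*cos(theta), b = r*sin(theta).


a = 1.2790*cos(49°) = 1.2790*0.65606 = 0.8391
b = 1.2790*sin(49°) = 1.2790*0.7547 = 0.9653

0.8391 + 0.9653i


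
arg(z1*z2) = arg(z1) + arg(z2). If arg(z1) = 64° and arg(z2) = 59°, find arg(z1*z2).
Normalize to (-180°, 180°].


arg(z1*z2) = 64° + 59° = 123°
Normalized to (-180°, 180°]: 123°

123°


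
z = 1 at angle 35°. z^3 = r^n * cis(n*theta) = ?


r^3 = 1^3 = 1
n*theta = 3*35° = 105° = 105° (mod 360)
a = 1*cos(105°) = -0.2588
b = 1*sin(105°) = 0.9659

1 cis(105°) = -0.2588 + 0.9659i


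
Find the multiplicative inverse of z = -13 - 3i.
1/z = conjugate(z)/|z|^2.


|z|^2 = 169+9 = 178
1/z = (-13 + 3i)/178

1/z = -0.0730 + 0.0169i


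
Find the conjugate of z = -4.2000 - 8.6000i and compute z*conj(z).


z_bar = -4.2000 + 8.6000i
z*z_bar = (-4.2)^2 + (-8.6)^2 = 17.64 + 73.96 = 91.6

z_bar = -4.2000 + 8.6000i, z*z_bar = 91.6


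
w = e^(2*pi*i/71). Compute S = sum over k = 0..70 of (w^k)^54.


The roots are w_k = w^k with w = e^(2*pi*i/71), and (w^k)^54 = (w^54)^k.
So S = 1 + u + u^2 + ... + u^(70) with u = w^54.
54 = 0*71 + 54, so 54 is not a multiple of 71: u = w^54 ≠ 1 (w is a primitive 71th root), while u^71 = (w^71)^54 = 1.
Geometric series: S = (1 - u^71)/(1 - u) = (1 - 1)/(1 - u) = 0

S = 0


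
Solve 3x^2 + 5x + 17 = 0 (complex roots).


disc = 5^2 - 4*3*17 = 25 - 204 = -179
sqrt(|disc|) = sqrt(179) = 13.3791
Real part = -5/(2*3) = -0.8333
Imag part = 13.3791/(2*3) = 2.2298

-0.8333 ± 2.2298i


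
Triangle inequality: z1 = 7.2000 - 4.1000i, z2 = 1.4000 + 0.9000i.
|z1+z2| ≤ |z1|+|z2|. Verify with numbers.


|z1| = sqrt(7.2^2 + (-4.1)^2) = sqrt(68.65) = 8.2855
|z2| = sqrt(1.4^2 + 0.9^2) = sqrt(2.77) = 1.6643
z1+z2 = 8.6000 - 3.2000i
|z1+z2| = sqrt(84.2) = 9.1761
|z1|+|z2| = 8.2855 + 1.6643 = 9.9498

|z1+z2| = 9.1761 ≤ |z1|+|z2| = 9.9498 (verified)


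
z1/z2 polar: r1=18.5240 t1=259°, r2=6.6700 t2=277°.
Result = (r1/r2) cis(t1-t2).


r = 18.5240 / 6.6700 = 2.7772
theta = 259° - 277° = -18° = 342° (mod 360)

2.7772 cis(342°)


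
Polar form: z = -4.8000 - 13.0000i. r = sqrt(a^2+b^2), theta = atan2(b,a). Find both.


r = sqrt(23.04+169) = sqrt(192.04) = 13.8578
theta = atan2(-13, -4.8) = -110.2657 degrees

r = 13.8578, theta = -110.2657 degrees


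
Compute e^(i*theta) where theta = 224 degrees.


cos(224°) = -0.7193
sin(224°) = -0.6947

e^(i*224°) = -0.7193 - 0.6947i


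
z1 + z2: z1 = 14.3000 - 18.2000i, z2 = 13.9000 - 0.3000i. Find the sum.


Real: 14.3 + 13.9 = 28.2
Imag: -18.2 - 0.3 = -18.5

28.2000 - 18.5000i


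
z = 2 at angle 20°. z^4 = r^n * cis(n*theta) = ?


r^4 = 2^4 = 16
n*theta = 4*20° = 80° = 80° (mod 360)
a = 16*cos(80°) = 2.7784
b = 16*sin(80°) = 15.7569

16 cis(80°) = 2.7784 + 15.7569i


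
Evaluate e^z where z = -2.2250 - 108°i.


e^-2.2250 = 0.1081
cos(-108°) = -0.309
sin(-108°) = -0.9511
Real = 0.1081*(-0.309) = -0.0334
Imag = 0.1081*(-0.9511) = -0.1028

-0.0334 - 0.1028i


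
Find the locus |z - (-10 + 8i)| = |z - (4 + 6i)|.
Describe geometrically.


Equal distances means the locus is the perpendicular bisector of z1 and z2.
Midpoint = ((-10+4)/2, (8+6)/2) = (-3.0000, 7.0000)

Perpendicular bisector through (-3.0000, 7.0000)


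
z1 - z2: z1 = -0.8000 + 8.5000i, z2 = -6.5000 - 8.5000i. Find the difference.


Real: -0.8 + 6.5 = 5.7
Imag: 8.5 + 8.5 = 17

5.7000 + 17.0000i


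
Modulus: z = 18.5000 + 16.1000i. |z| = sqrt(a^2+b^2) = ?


|z| = sqrt(18.5^2 + 16.1^2) = sqrt(342.25 + 259.21) = sqrt(601.46) = 24.5247

|z| = 24.5247


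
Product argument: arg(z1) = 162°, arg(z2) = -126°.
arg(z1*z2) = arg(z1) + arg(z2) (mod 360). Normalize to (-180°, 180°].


arg(z1*z2) = 162° - 126° = 36°
Normalized to (-180°, 180°]: 36°

36°


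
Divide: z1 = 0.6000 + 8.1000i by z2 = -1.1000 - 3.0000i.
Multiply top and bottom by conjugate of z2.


Conjugate of z2 = -1.1000 + 3.0000i
Numerator: (0.6000 + 8.1000i)(-1.1000 + 3.0000i) = -24.9600 - 7.1100i
Denominator: (-1.1)^2 + (-3)^2 = 10.21
Result = (-24.9600 - 7.1100i)/10.21

-2.4447 - 0.6964i


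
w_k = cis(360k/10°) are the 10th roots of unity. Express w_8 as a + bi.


Angle = 360*8/10 = 288°
a = cos(288°) = 0.3090
b = sin(288°) = -0.9511

0.3090 - 0.9511i


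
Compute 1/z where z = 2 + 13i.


|z|^2 = 4+169 = 173
1/z = (2 - 13i)/173

1/z = 0.0116 - 0.0751i


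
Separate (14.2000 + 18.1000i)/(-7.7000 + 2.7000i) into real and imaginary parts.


Multiply by conjugate: (14.2000 + 18.1000i)(-7.7000 - 2.7000i) / ((-7.7)^2 + 2.7^2)
Numerator real = 14.2*(-7.7) + 18.1*2.7 = -60.47
Numerator imag = 18.1*(-7.7) - 14.2*2.7 = -177.71
Denominator = 66.58
Re(z) = -60.47/66.58 = -0.9082
Im(z) = -177.71/66.58 = -2.6691

Re(z) = -0.9082, Im(z) = -2.6691


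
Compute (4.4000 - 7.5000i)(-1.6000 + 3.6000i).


Real = 4.4*(-1.6) - (-7.5)*3.6 = -7.04 - (-27) = 19.96
Imag = 4.4*3.6 - (1.6)*(-7.5) = 15.84 + 12 = 27.84

19.9600 + 27.8400i


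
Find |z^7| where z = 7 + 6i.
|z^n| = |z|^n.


|z| = sqrt(49+36) = sqrt(85) = 9.2195
|z^7| = |z|^7 = (sqrt(85))^7 = 85^3 * sqrt(85) = 614125*sqrt(85)

|z^7| = 614125*sqrt(85) ≈ 5661952.7398


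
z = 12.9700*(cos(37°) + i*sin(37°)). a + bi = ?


a = 12.9700*cos(37°) = 12.9700*0.798636 = 10.3583
b = 12.9700*sin(37°) = 12.9700*0.601815 = 7.8055

10.3583 + 7.8055i


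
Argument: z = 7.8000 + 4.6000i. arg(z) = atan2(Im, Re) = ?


Re = 7.8, Im = 4.6
arg = atan2(4.6, 7.8) = 30.5297 degrees

arg(z) = 30.5297 degrees


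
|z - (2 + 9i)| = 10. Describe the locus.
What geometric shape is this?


|z - z0| = r is a circle with center z0 and radius r.
Center = (2, 9), radius = 10

Circle with center (2, 9) and radius 10


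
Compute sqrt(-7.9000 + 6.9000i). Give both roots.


|z| = sqrt(62.41+47.61) = 10.4890
sqrt((|z|+a)/2) = sqrt((10.4890+(-7.9))/2) = sqrt(1.2945) = 1.1378
sqrt((|z|-a)/2) = sqrt((10.4890-(-7.9))/2) = sqrt(9.1945) = 3.0322

±(1.1378 + 3.0322i) i.e. 1.1378 + 3.0322i and -1.1378 - 3.0322i


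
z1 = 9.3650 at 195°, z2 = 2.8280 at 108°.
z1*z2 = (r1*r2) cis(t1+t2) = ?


r = 9.3650 * 2.8280 = 26.4842
theta = 195° + 108° = 303° = 303° (mod 360)

26.4842 cis(303°)


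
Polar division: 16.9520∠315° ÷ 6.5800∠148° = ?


r = 16.9520 / 6.5800 = 2.5763
theta = 315° - 148° = 167° = 167° (mod 360)

2.5763 cis(167°)
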